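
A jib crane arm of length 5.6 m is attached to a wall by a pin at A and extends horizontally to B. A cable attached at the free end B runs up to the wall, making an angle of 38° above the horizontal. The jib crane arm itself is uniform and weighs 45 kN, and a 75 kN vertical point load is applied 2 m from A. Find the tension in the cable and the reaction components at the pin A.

T = 80.05 kN, A_x = 63.08 kN, A_y = 70.71 kN

ΣM about A: T·sin38°·5.6 − 45·2.8 − 75·2 = 0 → T = 276/(5.6·0.615661) = 80.0533 ≈ 80.05 kN.
ΣF_x = 0: A_x − T·cos38° = 0 → A_x = 80.0533 × 0.788011 = 63.08 kN.
ΣF_y = 0: A_y + T·sin38° − 45 − 75 = 0 → A_y = 120 − 80.0533 × 0.615661 = 70.71 kN.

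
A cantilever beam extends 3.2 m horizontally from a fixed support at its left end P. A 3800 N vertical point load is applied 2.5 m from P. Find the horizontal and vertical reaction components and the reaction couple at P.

P_x = 0, P_y = 3800 N, M_P = 9500 N·m

ΣF_x = 0: P_x = 0.
ΣF_y = 0: P_y − 3800 = 0 → P_y = 3800 N.
ΣM about P: M_P − 3800·2.5 = 0 → M_P = 9500 N·m.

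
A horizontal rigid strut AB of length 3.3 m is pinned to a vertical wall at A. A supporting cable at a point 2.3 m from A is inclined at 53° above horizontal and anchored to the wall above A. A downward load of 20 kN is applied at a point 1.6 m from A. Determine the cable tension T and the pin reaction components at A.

T = 17.42 kN, A_x = 10.48 kN, A_y = 6.087 kN

ΣM about A: T·sin53°·2.3 − 20·1.6 = 0 → T = 32/(2.3·0.798636) = 17.421 ≈ 17.42 kN.
ΣF_x = 0: A_x − T·cos53° = 0 → A_x = 17.421 × 0.601815 = 10.48 kN.
ΣF_y = 0: A_y + T·sin53° − 20 = 0 → A_y = 20 − 17.421 × 0.798636 = 6.087 kN.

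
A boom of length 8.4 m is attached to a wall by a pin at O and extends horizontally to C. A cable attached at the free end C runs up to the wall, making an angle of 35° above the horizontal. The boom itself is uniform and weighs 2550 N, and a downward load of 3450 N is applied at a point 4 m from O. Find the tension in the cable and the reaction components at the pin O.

T = 5087 N, O_x = 4167 N, O_y = 3082 N

ΣM about O: T·sin35°·8.4 − 2550·4.2 − 3450·4 = 0 → T = 24510/(8.4·0.573576) = 5087.13 ≈ 5087 N.
ΣF_x = 0: O_x − T·cos35° = 0 → O_x = 5087.13 × 0.819152 = 4167 N.
ΣF_y = 0: O_y + T·sin35° − 2550 − 3450 = 0 → O_y = 6000 − 5087.13 × 0.573576 = 3082 N.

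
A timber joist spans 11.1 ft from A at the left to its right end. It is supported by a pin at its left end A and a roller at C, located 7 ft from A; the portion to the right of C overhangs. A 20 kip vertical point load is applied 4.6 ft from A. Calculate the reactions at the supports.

A_x = 0, A_y = 6.857 kip, C_y = 13.14 kip

Moments about A: C_y·7 − 20·4.6 = 0 → C_y = 92/7 = 13.1429 ≈ 13.14 kip.
ΣF_y = 0: A_y + 13.1429 − 20 = 0 → A_y = 6.857 kip.
ΣF_x = 0: no horizontal applied forces, so A_x = 0.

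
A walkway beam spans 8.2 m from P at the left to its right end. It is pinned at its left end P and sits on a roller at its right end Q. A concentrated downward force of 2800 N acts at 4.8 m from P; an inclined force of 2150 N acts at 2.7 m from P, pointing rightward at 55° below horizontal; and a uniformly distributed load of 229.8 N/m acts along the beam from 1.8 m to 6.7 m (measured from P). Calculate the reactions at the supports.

P_x = -1233 N, P_y = 2885 N, Q_y = 2803 N

Resultant of the distributed load: 229.8 × 4.9 = 1126.02 N at 4.25 m from P.
Taking moments about P: Q_y·8.2 − 2800·4.8 − 2150·sin55°·2.7 − (229.8·4.9)·4.25 = 0 → Q_y = 22980.8/8.2 = 2802.54 ≈ 2803 N.
ΣF_y = 0: P_y + 2802.54 − 2800 − 2150·sin55° − 229.8·4.9 = 0 → P_y = 2885 N.
ΣF_x = 0: P_x + 2150·cos55° = 0 → P_x = -1233 N.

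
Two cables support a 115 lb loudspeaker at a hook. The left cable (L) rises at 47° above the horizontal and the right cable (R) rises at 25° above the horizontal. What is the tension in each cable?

ΣF_x = 0: −T_L·cos47° + T_R·cos25° = 0 → T_R = 0.752502·T_L.
ΣF_y = 0: T_L·sin47° + T_R·sin25° = 115.
Substitute: T_L·(0.731354 + 0.752502·0.422618) = 115 → T_L = 109.589 ≈ 109.6 lb.
Then T_R = 0.752502 × 109.589 = 82.47 lb.

T_L = 109.6 lb, T_R = 82.47 lb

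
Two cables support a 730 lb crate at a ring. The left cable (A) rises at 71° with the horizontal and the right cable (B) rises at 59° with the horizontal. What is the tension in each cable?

T_A = 490.8 lb, T_B = 310.2 lb

ΣF_x = 0: −T_A·cos71° + T_B·cos59° = 0 → T_B = 0.632124·T_A.
ΣF_y = 0: T_A·sin71° + T_B·sin59° = 730.
Substitute: T_A·(0.945519 + 0.632124·0.857167) = 730 → T_A = 490.804 ≈ 490.8 lb.
Then T_B = 0.632124 × 490.804 = 310.2 lb.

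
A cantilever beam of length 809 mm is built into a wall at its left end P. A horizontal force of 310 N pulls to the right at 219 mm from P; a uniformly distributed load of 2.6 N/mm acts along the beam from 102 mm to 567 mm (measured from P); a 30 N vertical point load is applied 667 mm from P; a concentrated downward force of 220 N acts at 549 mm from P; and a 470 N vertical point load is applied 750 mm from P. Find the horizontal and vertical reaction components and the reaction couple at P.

Resultant of the distributed load: 2.6 × 465 = 1209 N at 334.5 mm from P.
ΣF_x = 0: P_x + 310 = 0 → P_x = -310.0 N.
ΣF_y = 0: P_y − 2.6·465 − 30 − 220 − 470 = 0 → P_y = 1929 N.
ΣM about P: M_P − (2.6·465)·334.5 − 30·667 − 220·549 − 470·750 = 0 → M_P = 897700 N·mm.

P_x = -310.0 N, P_y = 1929 N, M_P = 897700 N·mm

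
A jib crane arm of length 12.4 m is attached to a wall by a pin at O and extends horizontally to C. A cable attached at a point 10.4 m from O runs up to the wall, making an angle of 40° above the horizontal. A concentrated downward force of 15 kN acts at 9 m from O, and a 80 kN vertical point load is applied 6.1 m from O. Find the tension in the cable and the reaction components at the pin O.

ΣM about O: T·sin40°·10.4 − 15·9 − 80·6.1 = 0 → T = 623/(10.4·0.642788) = 93.1938 ≈ 93.19 kN.
ΣF_x = 0: O_x − T·cos40° = 0 → O_x = 93.1938 × 0.766044 = 71.39 kN.
ΣF_y = 0: O_y + T·sin40° − 15 − 80 = 0 → O_y = 95 − 93.1938 × 0.642788 = 35.10 kN.

T = 93.19 kN, O_x = 71.39 kN, O_y = 35.10 kN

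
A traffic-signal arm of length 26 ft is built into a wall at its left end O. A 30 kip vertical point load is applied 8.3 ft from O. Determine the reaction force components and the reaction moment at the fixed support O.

O_x = 0, O_y = 30.00 kip, M_O = 249.0 kip·ft

ΣF_x = 0: O_x = 0.
ΣF_y = 0: O_y − 30 = 0 → O_y = 30.00 kip.
ΣM about O: M_O − 30·8.3 = 0 → M_O = 249.0 kip·ft.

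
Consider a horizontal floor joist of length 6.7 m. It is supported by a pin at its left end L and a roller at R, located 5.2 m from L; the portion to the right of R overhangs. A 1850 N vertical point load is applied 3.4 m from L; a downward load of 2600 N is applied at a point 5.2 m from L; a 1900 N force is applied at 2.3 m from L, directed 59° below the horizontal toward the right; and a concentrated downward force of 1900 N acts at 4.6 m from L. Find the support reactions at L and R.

ΣM about L: R_y·5.2 − 1850·3.4 − 2600·5.2 − 1900·sin59°·2.3 − 1900·4.6 = 0 → R_y = 32295.8/5.2 = 6210.73 ≈ 6211 N.
ΣF_y = 0: L_y + 6210.73 − 1850 − 2600 − 1900·sin59° − 1900 = 0 → L_y = 1768 N.
ΣF_x = 0: L_x + 1900·cos59° = 0 → L_x = -978.6 N.

L_x = -978.6 N, L_y = 1768 N, R_y = 6211 N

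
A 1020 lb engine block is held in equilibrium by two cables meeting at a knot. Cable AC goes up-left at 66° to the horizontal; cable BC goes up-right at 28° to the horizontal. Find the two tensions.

ΣF_x = 0: −T_AC·cos66° + T_BC·cos28° = 0 → T_BC = 0.460658·T_AC.
ΣF_y = 0: T_AC·sin66° + T_BC·sin28° = 1020.
Substitute: T_AC·(0.913545 + 0.460658·0.469472) = 1020 → T_AC = 902.806 ≈ 902.8 lb.
Then T_BC = 0.460658 × 902.806 = 415.9 lb.

T_AC = 902.8 lb, T_BC = 415.9 lb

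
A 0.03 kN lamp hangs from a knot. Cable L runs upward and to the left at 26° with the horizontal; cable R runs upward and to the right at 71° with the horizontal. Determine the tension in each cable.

ΣF_x = 0: −T_L·cos26° + T_R·cos71° = 0 → T_R = 2.76069·T_L.
ΣF_y = 0: T_L·sin26° + T_R·sin71° = 0.03.
Substitute: T_L·(0.438371 + 2.76069·0.945519) = 0.03 → T_L = 0.0098404 ≈ 0.009840 kN.
Then T_R = 2.76069 × 0.0098404 = 0.02717 kN.

T_L = 0.009840 kN, T_R = 0.02717 kN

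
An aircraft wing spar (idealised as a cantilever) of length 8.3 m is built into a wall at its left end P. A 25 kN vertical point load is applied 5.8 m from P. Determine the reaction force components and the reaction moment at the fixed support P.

ΣF_x = 0: P_x = 0.
ΣF_y = 0: P_y − 25 = 0 → P_y = 25.00 kN.
ΣM about P: M_P − 25·5.8 = 0 → M_P = 145.0 kN·m.

P_x = 0, P_y = 25.00 kN, M_P = 145.0 kN·m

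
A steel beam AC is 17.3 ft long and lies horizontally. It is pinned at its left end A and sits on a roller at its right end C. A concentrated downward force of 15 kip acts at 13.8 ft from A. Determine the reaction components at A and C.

ΣM about A: C_y·17.3 − 15·13.8 = 0 → C_y = 207/17.3 = 11.9653 ≈ 11.97 kip.
ΣF_y = 0: A_y + 11.9653 − 15 = 0 → A_y = 3.035 kip.
ΣF_x = 0: no horizontal applied forces, so A_x = 0.

A_x = 0, A_y = 3.035 kip, C_y = 11.97 kip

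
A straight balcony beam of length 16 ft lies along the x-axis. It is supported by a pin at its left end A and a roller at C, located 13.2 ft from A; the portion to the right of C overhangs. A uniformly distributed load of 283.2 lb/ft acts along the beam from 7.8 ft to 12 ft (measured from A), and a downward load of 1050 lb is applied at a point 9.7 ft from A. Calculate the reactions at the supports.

Resultant of the distributed load: 283.2 × 4.2 = 1189.44 lb at 9.9 ft from A.
ΣM about A: C_y·13.2 − (283.2·4.2)·9.9 − 1050·9.7 = 0 → C_y = 21960.456/13.2 = 1663.67 ≈ 1664 lb.
ΣF_y = 0: A_y + 1663.67 − 283.2·4.2 − 1050 = 0 → A_y = 575.8 lb.
ΣF_x = 0: no horizontal applied forces, so A_x = 0.

A_x = 0, A_y = 575.8 lb, C_y = 1664 lb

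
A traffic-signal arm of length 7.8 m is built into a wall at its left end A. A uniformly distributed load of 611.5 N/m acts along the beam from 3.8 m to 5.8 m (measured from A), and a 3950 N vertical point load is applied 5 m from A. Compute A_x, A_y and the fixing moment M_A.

A_x = 0, A_y = 5173 N, M_A = 25620 N·m

Resultant of the distributed load: 611.5 × 2 = 1223 N at 4.8 m from A.
ΣF_x = 0: A_x = 0.
ΣF_y = 0: A_y − 611.5·2 − 3950 = 0 → A_y = 5173 N.
ΣM about A: M_A − (611.5·2)·4.8 − 3950·5 = 0 → M_A = 25620 N·m.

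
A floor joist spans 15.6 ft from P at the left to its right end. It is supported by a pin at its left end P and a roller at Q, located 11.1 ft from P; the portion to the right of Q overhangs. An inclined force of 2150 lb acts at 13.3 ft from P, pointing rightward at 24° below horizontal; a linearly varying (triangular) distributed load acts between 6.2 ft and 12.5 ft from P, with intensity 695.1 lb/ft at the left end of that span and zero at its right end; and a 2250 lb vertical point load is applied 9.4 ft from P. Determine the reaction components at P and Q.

P_x = -1964 lb, P_y = 723.6 lb, Q_y = 4590 lb

Resultant of the triangular load: ½ × 695.1 × 6.3 = 2189.565 lb, acting at 8.3 ft from P (one-third of the span from the peak).
Taking moments about P: Q_y·11.1 − 2150·sin24°·13.3 − (½·695.1·6.3)·8.3 − 2250·9.4 = 0 → Q_y = 50954/11.1 = 4590.45 ≈ 4590 lb.
ΣF_y = 0: P_y + 4590.45 − 2150·sin24° − ½·695.1·6.3 − 2250 = 0 → P_y = 723.6 lb.
ΣF_x = 0: P_x + 2150·cos24° = 0 → P_x = -1964 lb.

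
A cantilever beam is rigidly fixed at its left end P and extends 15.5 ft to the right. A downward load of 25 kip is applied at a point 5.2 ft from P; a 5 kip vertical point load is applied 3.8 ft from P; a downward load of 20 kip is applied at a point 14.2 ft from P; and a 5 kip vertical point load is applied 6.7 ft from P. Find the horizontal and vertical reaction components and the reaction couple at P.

P_x = 0, P_y = 55.00 kip, M_P = 466.5 kip·ft

ΣF_x = 0: P_x = 0.
ΣF_y = 0: P_y − 25 − 5 − 20 − 5 = 0 → P_y = 55.00 kip.
ΣM about P: M_P − 25·5.2 − 5·3.8 − 20·14.2 − 5·6.7 = 0 → M_P = 466.5 kip·ft.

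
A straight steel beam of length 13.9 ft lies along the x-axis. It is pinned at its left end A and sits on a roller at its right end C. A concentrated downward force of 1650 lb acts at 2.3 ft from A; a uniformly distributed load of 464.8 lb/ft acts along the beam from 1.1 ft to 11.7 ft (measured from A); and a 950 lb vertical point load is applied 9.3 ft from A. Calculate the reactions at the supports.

Resultant of the distributed load: 464.8 × 10.6 = 4926.88 lb at 6.4 ft from A.
Moments about A: C_y·13.9 − 1650·2.3 − (464.8·10.6)·6.4 − 950·9.3 = 0 → C_y = 44162.032/13.9 = 3177.12 ≈ 3177 lb.
ΣF_y = 0: A_y + 3177.12 − 1650 − 464.8·10.6 − 950 = 0 → A_y = 4350 lb.
ΣF_x = 0: no horizontal applied forces, so A_x = 0.

A_x = 0, A_y = 4350 lb, C_y = 3177 lb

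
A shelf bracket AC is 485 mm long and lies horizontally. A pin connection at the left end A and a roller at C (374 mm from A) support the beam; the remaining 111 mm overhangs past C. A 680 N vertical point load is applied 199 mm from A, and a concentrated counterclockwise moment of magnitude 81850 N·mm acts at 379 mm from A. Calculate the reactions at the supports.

Taking moments about A: C_y·374 − 680·199 + 81850 = 0 → C_y = 53470/374 = 142.968 ≈ 143.0 N.
ΣF_y = 0: A_y + 142.968 − 680 = 0 → A_y = 537.0 N.
ΣF_x = 0: no horizontal applied forces, so A_x = 0.

A_x = 0, A_y = 537.0 N, C_y = 143.0 N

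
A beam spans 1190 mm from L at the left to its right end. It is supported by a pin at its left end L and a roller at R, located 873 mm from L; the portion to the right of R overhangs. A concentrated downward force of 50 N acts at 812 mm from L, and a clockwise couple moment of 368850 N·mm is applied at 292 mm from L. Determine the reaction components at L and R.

Taking moments about L: R_y·873 − 50·812 − 368850 = 0 → R_y = 409450/873 = 469.015 ≈ 469.0 N.
ΣF_y = 0: L_y + 469.015 − 50 = 0 → L_y = -419.0 N.
ΣF_x = 0: no horizontal applied forces, so L_x = 0.

L_x = 0, L_y = -419.0 N, R_y = 469.0 N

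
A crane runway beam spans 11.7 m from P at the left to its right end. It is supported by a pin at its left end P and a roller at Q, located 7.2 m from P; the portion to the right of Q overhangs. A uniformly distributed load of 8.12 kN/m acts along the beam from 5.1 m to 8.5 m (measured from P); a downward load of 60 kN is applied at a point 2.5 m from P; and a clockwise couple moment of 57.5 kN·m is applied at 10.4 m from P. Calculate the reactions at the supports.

P_x = 0, P_y = 32.71 kN, Q_y = 54.89 kN

Resultant of the distributed load: 8.12 × 3.4 = 27.608 kN at 6.8 m from P.
ΣM about P: Q_y·7.2 − (8.12·3.4)·6.8 − 60·2.5 − 57.5 = 0 → Q_y = 395.2344/7.2 = 54.8937 ≈ 54.89 kN.
ΣF_y = 0: P_y + 54.8937 − 8.12·3.4 − 60 = 0 → P_y = 32.71 kN.
ΣF_x = 0: no horizontal applied forces, so P_x = 0.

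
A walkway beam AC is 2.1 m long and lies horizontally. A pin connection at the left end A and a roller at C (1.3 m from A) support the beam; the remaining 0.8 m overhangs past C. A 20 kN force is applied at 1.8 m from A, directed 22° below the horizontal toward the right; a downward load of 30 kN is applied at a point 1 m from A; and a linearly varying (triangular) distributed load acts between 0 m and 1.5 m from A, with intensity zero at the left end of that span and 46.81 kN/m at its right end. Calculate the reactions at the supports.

Resultant of the triangular load: ½ × 46.81 × 1.5 = 35.1075 kN, acting at 1 m from A (one-third of the span from the peak).
ΣM about A: C_y·1.3 − 20·sin22°·1.8 − 30·1 − (½·46.81·1.5)·1 = 0 → C_y = 78.5933/1.3 = 60.4564 ≈ 60.46 kN.
ΣF_y = 0: A_y + 60.4564 − 20·sin22° − 30 − ½·46.81·1.5 = 0 → A_y = 12.14 kN.
ΣF_x = 0: A_x + 20·cos22° = 0 → A_x = -18.54 kN.

A_x = -18.54 kN, A_y = 12.14 kN, C_y = 60.46 kN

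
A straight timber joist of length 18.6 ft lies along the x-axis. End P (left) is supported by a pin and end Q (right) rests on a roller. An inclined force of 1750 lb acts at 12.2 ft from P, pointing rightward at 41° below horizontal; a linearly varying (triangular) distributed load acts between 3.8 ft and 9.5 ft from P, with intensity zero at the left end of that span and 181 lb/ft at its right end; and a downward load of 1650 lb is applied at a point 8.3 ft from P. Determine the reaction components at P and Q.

Resultant of the triangular load: ½ × 181 × 5.7 = 515.85 lb, acting at 7.6 ft from P (one-third of the span from the peak).
ΣM about P: Q_y·18.6 − 1750·sin41°·12.2 − (½·181·5.7)·7.6 − 1650·8.3 = 0 → Q_y = 31622.3/18.6 = 1700.12 ≈ 1700 lb.
ΣF_y = 0: P_y + 1700.12 − 1750·sin41° − ½·181·5.7 − 1650 = 0 → P_y = 1614 lb.
ΣF_x = 0: P_x + 1750·cos41° = 0 → P_x = -1321 lb.

P_x = -1321 lb, P_y = 1614 lb, Q_y = 1700 lb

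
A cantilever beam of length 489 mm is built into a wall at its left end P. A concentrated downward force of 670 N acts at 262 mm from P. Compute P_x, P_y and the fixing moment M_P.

P_x = 0, P_y = 670.0 N, M_P = 175500 N·mm

ΣF_x = 0: P_x = 0.
ΣF_y = 0: P_y − 670 = 0 → P_y = 670.0 N.
ΣM about P: M_P − 670·262 = 0 → M_P = 175500 N·mm.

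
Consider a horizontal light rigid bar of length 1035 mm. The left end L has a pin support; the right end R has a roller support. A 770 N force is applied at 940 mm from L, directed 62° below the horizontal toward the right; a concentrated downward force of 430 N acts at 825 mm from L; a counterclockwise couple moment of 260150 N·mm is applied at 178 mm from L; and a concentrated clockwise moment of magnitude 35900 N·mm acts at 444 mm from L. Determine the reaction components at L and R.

Taking moments about L: R_y·1035 − 770·sin62°·940 − 430·825 + 260150 − 35900 = 0 → R_y = 769577/1035 = 743.553 ≈ 743.6 N.
ΣF_y = 0: L_y + 743.553 − 770·sin62° − 430 = 0 → L_y = 366.3 N.
ΣF_x = 0: L_x + 770·cos62° = 0 → L_x = -361.5 N.

L_x = -361.5 N, L_y = 366.3 N, R_y = 743.6 N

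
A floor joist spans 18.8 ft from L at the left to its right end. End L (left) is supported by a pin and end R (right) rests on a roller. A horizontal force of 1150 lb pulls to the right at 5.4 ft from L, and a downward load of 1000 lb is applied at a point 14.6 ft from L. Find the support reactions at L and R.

ΣM about L: R_y·18.8 − 1000·14.6 = 0 → R_y = 14600/18.8 = 776.596 ≈ 776.6 lb.
ΣF_y = 0: L_y + 776.596 − 1000 = 0 → L_y = 223.4 lb.
ΣF_x = 0: L_x + 1150 = 0 → L_x = -1150 lb.

L_x = -1150 lb, L_y = 223.4 lb, R_y = 776.6 lb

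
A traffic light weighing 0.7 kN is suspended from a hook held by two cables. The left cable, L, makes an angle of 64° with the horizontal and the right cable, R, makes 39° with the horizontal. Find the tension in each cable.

ΣF_x = 0: −T_L·cos64° + T_R·cos39° = 0 → T_R = 0.564078·T_L.
ΣF_y = 0: T_L·sin64° + T_R·sin39° = 0.7.
Substitute: T_L·(0.898794 + 0.564078·0.62932) = 0.7 → T_L = 0.558312 ≈ 0.5583 kN.
Then T_R = 0.564078 × 0.558312 = 0.3149 kN.

T_L = 0.5583 kN, T_R = 0.3149 kN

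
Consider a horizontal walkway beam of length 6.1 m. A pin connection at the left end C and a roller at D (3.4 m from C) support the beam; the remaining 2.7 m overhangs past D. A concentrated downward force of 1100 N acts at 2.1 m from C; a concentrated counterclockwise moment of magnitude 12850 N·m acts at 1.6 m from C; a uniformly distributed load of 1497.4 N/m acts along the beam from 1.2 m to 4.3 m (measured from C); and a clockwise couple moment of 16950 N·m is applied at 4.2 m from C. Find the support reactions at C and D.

C_x = 0, C_y = 102.1 N, D_y = 5640 N

Resultant of the distributed load: 1497.4 × 3.1 = 4641.94 N at 2.75 m from C.
ΣM about C: D_y·3.4 − 1100·2.1 + 12850 − (1497.4·3.1)·2.75 − 16950 = 0 → D_y = 19175.335/3.4 = 5639.8 ≈ 5640 N.
ΣF_y = 0: C_y + 5639.8 − 1100 − 1497.4·3.1 = 0 → C_y = 102.1 N.
ΣF_x = 0: no horizontal applied forces, so C_x = 0.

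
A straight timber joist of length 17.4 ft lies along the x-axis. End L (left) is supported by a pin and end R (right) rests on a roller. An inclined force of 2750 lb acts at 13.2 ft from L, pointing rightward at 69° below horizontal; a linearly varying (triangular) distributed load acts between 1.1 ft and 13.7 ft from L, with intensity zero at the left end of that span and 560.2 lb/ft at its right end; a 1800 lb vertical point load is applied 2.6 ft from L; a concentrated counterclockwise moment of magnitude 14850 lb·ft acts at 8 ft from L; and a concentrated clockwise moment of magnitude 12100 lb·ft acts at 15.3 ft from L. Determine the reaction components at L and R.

Resultant of the triangular load: ½ × 560.2 × 12.6 = 3529.26 lb, acting at 9.5 ft from L (one-third of the span from the peak).
Moments about L: R_y·17.4 − 2750·sin69°·13.2 − (½·560.2·12.6)·9.5 − 1800·2.6 + 14850 − 12100 = 0 → R_y = 69346.9/17.4 = 3985.45 ≈ 3985 lb.
ΣF_y = 0: L_y + 3985.45 − 2750·sin69° − ½·560.2·12.6 − 1800 = 0 → L_y = 3911 lb.
ΣF_x = 0: L_x + 2750·cos69° = 0 → L_x = -985.5 lb.

L_x = -985.5 lb, L_y = 3911 lb, R_y = 3985 lb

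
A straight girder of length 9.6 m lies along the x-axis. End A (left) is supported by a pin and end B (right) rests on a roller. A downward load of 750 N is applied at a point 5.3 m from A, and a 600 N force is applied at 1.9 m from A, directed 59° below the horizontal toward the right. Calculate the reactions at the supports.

Taking moments about A: B_y·9.6 − 750·5.3 − 600·sin59°·1.9 = 0 → B_y = 4952.17/9.6 = 515.851 ≈ 515.9 N.
ΣF_y = 0: A_y + 515.851 − 750 − 600·sin59° = 0 → A_y = 748.4 N.
ΣF_x = 0: A_x + 600·cos59° = 0 → A_x = -309.0 N.

A_x = -309.0 N, A_y = 748.4 N, B_y = 515.9 N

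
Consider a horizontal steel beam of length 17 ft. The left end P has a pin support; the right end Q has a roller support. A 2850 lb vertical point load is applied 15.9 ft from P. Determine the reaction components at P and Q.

P_x = 0, P_y = 184.4 lb, Q_y = 2666 lb

Moments about P: Q_y·17 − 2850·15.9 = 0 → Q_y = 45315/17 = 2665.59 ≈ 2666 lb.
ΣF_y = 0: P_y + 2665.59 − 2850 = 0 → P_y = 184.4 lb.
ΣF_x = 0: no horizontal applied forces, so P_x = 0.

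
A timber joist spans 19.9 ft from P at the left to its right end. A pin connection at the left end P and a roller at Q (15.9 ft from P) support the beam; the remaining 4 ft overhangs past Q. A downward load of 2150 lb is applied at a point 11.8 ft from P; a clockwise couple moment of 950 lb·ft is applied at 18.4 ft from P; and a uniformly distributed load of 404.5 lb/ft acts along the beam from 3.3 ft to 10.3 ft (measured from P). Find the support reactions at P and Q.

P_x = 0, P_y = 2115 lb, Q_y = 2866 lb

Resultant of the distributed load: 404.5 × 7 = 2831.5 lb at 6.8 ft from P.
Moments about P: Q_y·15.9 − 2150·11.8 − 950 − (404.5·7)·6.8 = 0 → Q_y = 45574.2/15.9 = 2866.3 ≈ 2866 lb.
ΣF_y = 0: P_y + 2866.3 − 2150 − 404.5·7 = 0 → P_y = 2115 lb.
ΣF_x = 0: no horizontal applied forces, so P_x = 0.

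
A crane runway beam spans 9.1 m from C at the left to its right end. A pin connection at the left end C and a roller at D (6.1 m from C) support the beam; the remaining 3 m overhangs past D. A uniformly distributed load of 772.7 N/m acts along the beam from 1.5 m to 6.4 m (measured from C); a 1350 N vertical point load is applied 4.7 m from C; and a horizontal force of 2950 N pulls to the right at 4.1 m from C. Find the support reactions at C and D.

Resultant of the distributed load: 772.7 × 4.9 = 3786.23 N at 3.95 m from C.
ΣM about C: D_y·6.1 − (772.7·4.9)·3.95 − 1350·4.7 = 0 → D_y = 21300.6085/6.1 = 3491.9 ≈ 3492 N.
ΣF_y = 0: C_y + 3491.9 − 772.7·4.9 − 1350 = 0 → C_y = 1644 N.
ΣF_x = 0: C_x + 2950 = 0 → C_x = -2950 N.

C_x = -2950 N, C_y = 1644 N, D_y = 3492 N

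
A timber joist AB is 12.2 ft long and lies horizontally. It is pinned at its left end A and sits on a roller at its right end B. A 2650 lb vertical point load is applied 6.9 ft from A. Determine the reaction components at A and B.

A_x = 0, A_y = 1151 lb, B_y = 1499 lb

Moments about A: B_y·12.2 − 2650·6.9 = 0 → B_y = 18285/12.2 = 1498.77 ≈ 1499 lb.
ΣF_y = 0: A_y + 1498.77 − 2650 = 0 → A_y = 1151 lb.
ΣF_x = 0: no horizontal applied forces, so A_x = 0.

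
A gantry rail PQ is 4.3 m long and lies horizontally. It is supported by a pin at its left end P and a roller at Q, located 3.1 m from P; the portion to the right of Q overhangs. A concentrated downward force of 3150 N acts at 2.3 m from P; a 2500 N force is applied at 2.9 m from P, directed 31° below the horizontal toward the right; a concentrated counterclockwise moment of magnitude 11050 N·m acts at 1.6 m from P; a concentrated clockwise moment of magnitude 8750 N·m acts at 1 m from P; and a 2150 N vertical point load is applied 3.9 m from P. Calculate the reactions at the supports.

ΣM about P: Q_y·3.1 − 3150·2.3 − 2500·sin31°·2.9 + 11050 − 8750 − 2150·3.9 = 0 → Q_y = 17064/3.1 = 5504.52 ≈ 5505 N.
ΣF_y = 0: P_y + 5504.52 − 3150 − 2500·sin31° − 2150 = 0 → P_y = 1083 N.
ΣF_x = 0: P_x + 2500·cos31° = 0 → P_x = -2143 N.

P_x = -2143 N, P_y = 1083 N, Q_y = 5505 N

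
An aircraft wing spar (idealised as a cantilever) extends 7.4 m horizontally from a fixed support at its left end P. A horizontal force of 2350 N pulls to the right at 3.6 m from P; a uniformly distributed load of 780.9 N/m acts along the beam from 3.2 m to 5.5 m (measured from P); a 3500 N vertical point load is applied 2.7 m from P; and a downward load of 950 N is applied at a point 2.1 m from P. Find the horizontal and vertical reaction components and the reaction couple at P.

Resultant of the distributed load: 780.9 × 2.3 = 1796.07 N at 4.35 m from P.
ΣF_x = 0: P_x + 2350 = 0 → P_x = -2350 N.
ΣF_y = 0: P_y − 780.9·2.3 − 3500 − 950 = 0 → P_y = 6246 N.
ΣM about P: M_P − (780.9·2.3)·4.35 − 3500·2.7 − 950·2.1 = 0 → M_P = 19260 N·m.

P_x = -2350 N, P_y = 6246 N, M_P = 19260 N·m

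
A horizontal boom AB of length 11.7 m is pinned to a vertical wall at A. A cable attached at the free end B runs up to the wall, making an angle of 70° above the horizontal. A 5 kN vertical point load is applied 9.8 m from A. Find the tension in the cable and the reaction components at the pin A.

T = 4.457 kN, A_x = 1.524 kN, A_y = 0.8120 kN

ΣM about A: T·sin70°·11.7 − 5·9.8 = 0 → T = 49/(11.7·0.939693) = 4.45681 ≈ 4.457 kN.
ΣF_x = 0: A_x − T·cos70° = 0 → A_x = 4.45681 × 0.34202 = 1.524 kN.
ΣF_y = 0: A_y + T·sin70° − 5 = 0 → A_y = 5 − 4.45681 × 0.939693 = 0.8120 kN.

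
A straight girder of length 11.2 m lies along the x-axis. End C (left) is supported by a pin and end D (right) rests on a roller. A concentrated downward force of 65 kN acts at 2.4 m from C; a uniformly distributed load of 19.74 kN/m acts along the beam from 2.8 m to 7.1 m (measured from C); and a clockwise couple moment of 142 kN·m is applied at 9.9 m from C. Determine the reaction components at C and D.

Resultant of the distributed load: 19.74 × 4.3 = 84.882 kN at 4.95 m from C.
Moments about C: D_y·11.2 − 65·2.4 − (19.74·4.3)·4.95 − 142 = 0 → D_y = 718.1659/11.2 = 64.122 ≈ 64.12 kN.
ΣF_y = 0: C_y + 64.122 − 65 − 19.74·4.3 = 0 → C_y = 85.76 kN.
ΣF_x = 0: no horizontal applied forces, so C_x = 0.

C_x = 0, C_y = 85.76 kN, D_y = 64.12 kN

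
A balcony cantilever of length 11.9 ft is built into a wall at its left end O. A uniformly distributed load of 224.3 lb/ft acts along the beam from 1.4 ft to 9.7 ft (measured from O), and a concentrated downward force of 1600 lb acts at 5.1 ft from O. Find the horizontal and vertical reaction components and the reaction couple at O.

Resultant of the distributed load: 224.3 × 8.3 = 1861.69 lb at 5.55 ft from O.
ΣF_x = 0: O_x = 0.
ΣF_y = 0: O_y − 224.3·8.3 − 1600 = 0 → O_y = 3462 lb.
ΣM about O: M_O − (224.3·8.3)·5.55 − 1600·5.1 = 0 → M_O = 18490 lb·ft.

O_x = 0, O_y = 3462 lb, M_O = 18490 lb·ft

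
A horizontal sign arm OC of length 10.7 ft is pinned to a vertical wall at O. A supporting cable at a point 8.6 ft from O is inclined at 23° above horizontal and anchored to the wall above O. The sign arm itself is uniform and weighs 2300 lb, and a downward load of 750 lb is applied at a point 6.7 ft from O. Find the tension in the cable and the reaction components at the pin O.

ΣM about O: T·sin23°·8.6 − 2300·5.35 − 750·6.7 = 0 → T = 17330/(8.6·0.390731) = 5157.3 ≈ 5157 lb.
ΣF_x = 0: O_x − T·cos23° = 0 → O_x = 5157.3 × 0.920505 = 4747 lb.
ΣF_y = 0: O_y + T·sin23° − 2300 − 750 = 0 → O_y = 3050 − 5157.3 × 0.390731 = 1035 lb.

T = 5157 lb, O_x = 4747 lb, O_y = 1035 lb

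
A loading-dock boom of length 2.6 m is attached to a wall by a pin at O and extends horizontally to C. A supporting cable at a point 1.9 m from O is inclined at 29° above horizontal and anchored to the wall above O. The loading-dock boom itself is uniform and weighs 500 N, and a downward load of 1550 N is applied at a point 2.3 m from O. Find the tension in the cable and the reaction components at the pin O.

T = 4576 N, O_x = 4002 N, O_y = -168.4 N

ΣM about O: T·sin29°·1.9 − 500·1.3 − 1550·2.3 = 0 → T = 4215/(1.9·0.48481) = 4575.86 ≈ 4576 N.
ΣF_x = 0: O_x − T·cos29° = 0 → O_x = 4575.86 × 0.87462 = 4002 N.
ΣF_y = 0: O_y + T·sin29° − 500 − 1550 = 0 → O_y = 2050 − 4575.86 × 0.48481 = -168.4 N.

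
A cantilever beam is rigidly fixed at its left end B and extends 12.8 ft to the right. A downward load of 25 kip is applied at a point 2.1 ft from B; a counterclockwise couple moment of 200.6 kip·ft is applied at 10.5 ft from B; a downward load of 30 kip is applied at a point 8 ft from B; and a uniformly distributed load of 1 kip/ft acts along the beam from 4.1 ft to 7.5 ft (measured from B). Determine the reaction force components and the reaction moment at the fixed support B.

Resultant of the distributed load: 1 × 3.4 = 3.4 kip at 5.8 ft from B.
ΣF_x = 0: B_x = 0.
ΣF_y = 0: B_y − 25 − 30 − 1·3.4 = 0 → B_y = 58.40 kip.
ΣM about B: M_B − 25·2.1 + 200.6 − 30·8 − (1·3.4)·5.8 = 0 → M_B = 111.6 kip·ft.

B_x = 0, B_y = 58.40 kip, M_B = 111.6 kip·ft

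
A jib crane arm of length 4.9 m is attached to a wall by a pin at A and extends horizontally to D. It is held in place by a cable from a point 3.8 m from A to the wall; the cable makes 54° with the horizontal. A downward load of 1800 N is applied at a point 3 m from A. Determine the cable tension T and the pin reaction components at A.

ΣM about A: T·sin54°·3.8 − 1800·3 = 0 → T = 5400/(3.8·0.809017) = 1756.52 ≈ 1757 N.
ΣF_x = 0: A_x − T·cos54° = 0 → A_x = 1756.52 × 0.587785 = 1032 N.
ΣF_y = 0: A_y + T·sin54° − 1800 = 0 → A_y = 1800 − 1756.52 × 0.809017 = 378.9 N.

T = 1757 N, A_x = 1032 N, A_y = 378.9 N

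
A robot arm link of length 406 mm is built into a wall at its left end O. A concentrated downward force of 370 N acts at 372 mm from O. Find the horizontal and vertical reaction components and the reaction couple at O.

O_x = 0, O_y = 370.0 N, M_O = 137600 N·mm

ΣF_x = 0: O_x = 0.
ΣF_y = 0: O_y − 370 = 0 → O_y = 370.0 N.
ΣM about O: M_O − 370·372 = 0 → M_O = 137600 N·mm.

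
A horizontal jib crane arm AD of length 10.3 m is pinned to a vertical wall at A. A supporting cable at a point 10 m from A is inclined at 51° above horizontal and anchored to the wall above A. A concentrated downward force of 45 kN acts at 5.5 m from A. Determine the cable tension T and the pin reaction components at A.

ΣM about A: T·sin51°·10 − 45·5.5 = 0 → T = 247.5/(10·0.777146) = 31.8473 ≈ 31.85 kN.
ΣF_x = 0: A_x − T·cos51° = 0 → A_x = 31.8473 × 0.62932 = 20.04 kN.
ΣF_y = 0: A_y + T·sin51° − 45 = 0 → A_y = 45 − 31.8473 × 0.777146 = 20.25 kN.

T = 31.85 kN, A_x = 20.04 kN, A_y = 20.25 kN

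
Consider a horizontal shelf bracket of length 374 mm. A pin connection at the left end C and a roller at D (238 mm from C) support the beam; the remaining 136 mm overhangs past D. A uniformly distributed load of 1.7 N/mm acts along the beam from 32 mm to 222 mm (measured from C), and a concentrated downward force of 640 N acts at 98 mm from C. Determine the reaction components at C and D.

C_x = 0, C_y = 527.1 N, D_y = 435.9 N

Resultant of the distributed load: 1.7 × 190 = 323 N at 127 mm from C.
Moments about C: D_y·238 − (1.7·190)·127 − 640·98 = 0 → D_y = 103741/238 = 435.887 ≈ 435.9 N.
ΣF_y = 0: C_y + 435.887 − 1.7·190 − 640 = 0 → C_y = 527.1 N.
ΣF_x = 0: no horizontal applied forces, so C_x = 0.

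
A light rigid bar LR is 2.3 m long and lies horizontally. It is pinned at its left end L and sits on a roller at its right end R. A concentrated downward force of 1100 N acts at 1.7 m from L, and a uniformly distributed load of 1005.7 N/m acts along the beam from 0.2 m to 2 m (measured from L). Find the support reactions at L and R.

Resultant of the distributed load: 1005.7 × 1.8 = 1810.26 N at 1.1 m from L.
Taking moments about L: R_y·2.3 − 1100·1.7 − (1005.7·1.8)·1.1 = 0 → R_y = 3861.286/2.3 = 1678.82 ≈ 1679 N.
ΣF_y = 0: L_y + 1678.82 − 1100 − 1005.7·1.8 = 0 → L_y = 1231 N.
ΣF_x = 0: no horizontal applied forces, so L_x = 0.

L_x = 0, L_y = 1231 N, R_y = 1679 N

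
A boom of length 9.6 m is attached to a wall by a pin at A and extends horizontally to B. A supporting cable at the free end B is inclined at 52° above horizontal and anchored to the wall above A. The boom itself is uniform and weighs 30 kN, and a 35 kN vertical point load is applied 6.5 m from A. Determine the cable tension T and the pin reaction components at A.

ΣM about A: T·sin52°·9.6 − 30·4.8 − 35·6.5 = 0 → T = 371.5/(9.6·0.788011) = 49.1083 ≈ 49.11 kN.
ΣF_x = 0: A_x − T·cos52° = 0 → A_x = 49.1083 × 0.615661 = 30.23 kN.
ΣF_y = 0: A_y + T·sin52° − 30 − 35 = 0 → A_y = 65 − 49.1083 × 0.788011 = 26.30 kN.

T = 49.11 kN, A_x = 30.23 kN, A_y = 26.30 kN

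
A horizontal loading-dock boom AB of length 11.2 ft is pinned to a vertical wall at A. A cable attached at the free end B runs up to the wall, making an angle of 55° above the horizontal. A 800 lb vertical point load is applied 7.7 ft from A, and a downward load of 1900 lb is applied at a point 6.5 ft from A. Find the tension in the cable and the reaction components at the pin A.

ΣM about A: T·sin55°·11.2 − 800·7.7 − 1900·6.5 = 0 → T = 18510/(11.2·0.819152) = 2017.55 ≈ 2018 lb.
ΣF_x = 0: A_x − T·cos55° = 0 → A_x = 2017.55 × 0.573576 = 1157 lb.
ΣF_y = 0: A_y + T·sin55° − 800 − 1900 = 0 → A_y = 2700 − 2017.55 × 0.819152 = 1047 lb.

T = 2018 lb, A_x = 1157 lb, A_y = 1047 lb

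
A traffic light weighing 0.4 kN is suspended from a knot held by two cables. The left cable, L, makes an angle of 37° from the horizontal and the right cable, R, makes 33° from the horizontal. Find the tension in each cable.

ΣF_x = 0: −T_L·cos37° + T_R·cos33° = 0 → T_R = 0.952264·T_L.
ΣF_y = 0: T_L·sin37° + T_R·sin33° = 0.4.
Substitute: T_L·(0.601815 + 0.952264·0.544639) = 0.4 → T_L = 0.356998 ≈ 0.3570 kN.
Then T_R = 0.952264 × 0.356998 = 0.3400 kN.

T_L = 0.3570 kN, T_R = 0.3400 kN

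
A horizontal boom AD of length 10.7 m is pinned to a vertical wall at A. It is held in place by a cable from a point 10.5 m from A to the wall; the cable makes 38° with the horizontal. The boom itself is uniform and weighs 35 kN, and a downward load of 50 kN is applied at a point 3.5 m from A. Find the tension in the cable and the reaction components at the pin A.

T = 56.04 kN, A_x = 44.16 kN, A_y = 50.50 kN

ΣM about A: T·sin38°·10.5 − 35·5.35 − 50·3.5 = 0 → T = 362.25/(10.5·0.615661) = 56.0373 ≈ 56.04 kN.
ΣF_x = 0: A_x − T·cos38° = 0 → A_x = 56.0373 × 0.788011 = 44.16 kN.
ΣF_y = 0: A_y + T·sin38° − 35 − 50 = 0 → A_y = 85 − 56.0373 × 0.615661 = 50.50 kN.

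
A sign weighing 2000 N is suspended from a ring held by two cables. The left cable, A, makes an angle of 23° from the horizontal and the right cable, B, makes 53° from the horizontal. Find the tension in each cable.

ΣF_x = 0: −T_A·cos23° + T_B·cos53° = 0 → T_B = 1.52955·T_A.
ΣF_y = 0: T_A·sin23° + T_B·sin53° = 2000.
Substitute: T_A·(0.390731 + 1.52955·0.798636) = 2000 → T_A = 1240.48 ≈ 1240 N.
Then T_B = 1.52955 × 1240.48 = 1897 N.

T_A = 1240 N, T_B = 1897 N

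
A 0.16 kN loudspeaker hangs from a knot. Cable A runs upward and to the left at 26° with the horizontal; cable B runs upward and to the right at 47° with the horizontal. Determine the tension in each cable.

T_A = 0.1141 kN, T_B = 0.1504 kN

ΣF_x = 0: −T_A·cos26° + T_B·cos47° = 0 → T_B = 1.31788·T_A.
ΣF_y = 0: T_A·sin26° + T_B·sin47° = 0.16.
Substitute: T_A·(0.438371 + 1.31788·0.731354) = 0.16 → T_A = 0.114106 ≈ 0.1141 kN.
Then T_B = 1.31788 × 0.114106 = 0.1504 kN.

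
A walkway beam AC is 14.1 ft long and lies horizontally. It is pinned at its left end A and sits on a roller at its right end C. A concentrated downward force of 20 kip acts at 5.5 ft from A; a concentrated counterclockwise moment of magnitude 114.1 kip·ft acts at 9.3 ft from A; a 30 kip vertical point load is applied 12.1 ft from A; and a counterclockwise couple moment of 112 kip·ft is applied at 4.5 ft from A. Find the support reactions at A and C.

ΣM about A: C_y·14.1 − 20·5.5 + 114.1 − 30·12.1 + 112 = 0 → C_y = 246.9/14.1 = 17.5106 ≈ 17.51 kip.
ΣF_y = 0: A_y + 17.5106 − 20 − 30 = 0 → A_y = 32.49 kip.
ΣF_x = 0: no horizontal applied forces, so A_x = 0.

A_x = 0, A_y = 32.49 kip, C_y = 17.51 kip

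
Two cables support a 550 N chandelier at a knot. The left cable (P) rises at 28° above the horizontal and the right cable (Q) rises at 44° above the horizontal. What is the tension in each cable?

ΣF_x = 0: −T_P·cos28° + T_Q·cos44° = 0 → T_Q = 1.22744·T_P.
ΣF_y = 0: T_P·sin28° + T_Q·sin44° = 550.
Substitute: T_P·(0.469472 + 1.22744·0.694658) = 550 → T_P = 415.998 ≈ 416.0 N.
Then T_Q = 1.22744 × 415.998 = 510.6 N.

T_P = 416.0 N, T_Q = 510.6 N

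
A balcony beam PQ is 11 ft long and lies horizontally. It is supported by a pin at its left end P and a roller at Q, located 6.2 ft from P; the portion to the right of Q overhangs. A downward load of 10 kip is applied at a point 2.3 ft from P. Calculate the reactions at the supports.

P_x = 0, P_y = 6.290 kip, Q_y = 3.710 kip

Moments about P: Q_y·6.2 − 10·2.3 = 0 → Q_y = 23/6.2 = 3.70968 ≈ 3.710 kip.
ΣF_y = 0: P_y + 3.70968 − 10 = 0 → P_y = 6.290 kip.
ΣF_x = 0: no horizontal applied forces, so P_x = 0.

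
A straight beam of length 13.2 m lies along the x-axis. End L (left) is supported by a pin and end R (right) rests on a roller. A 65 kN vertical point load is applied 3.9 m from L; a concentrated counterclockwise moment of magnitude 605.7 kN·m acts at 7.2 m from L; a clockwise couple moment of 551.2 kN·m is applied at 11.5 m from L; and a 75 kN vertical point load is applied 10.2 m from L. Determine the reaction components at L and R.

L_x = 0, L_y = 66.97 kN, R_y = 73.03 kN

ΣM about L: R_y·13.2 − 65·3.9 + 605.7 − 551.2 − 75·10.2 = 0 → R_y = 964/13.2 = 73.0303 ≈ 73.03 kN.
ΣF_y = 0: L_y + 73.0303 − 65 − 75 = 0 → L_y = 66.97 kN.
ΣF_x = 0: no horizontal applied forces, so L_x = 0.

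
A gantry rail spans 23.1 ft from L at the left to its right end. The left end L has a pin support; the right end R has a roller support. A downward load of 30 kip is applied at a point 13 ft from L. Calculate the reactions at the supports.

L_x = 0, L_y = 13.12 kip, R_y = 16.88 kip

Moments about L: R_y·23.1 − 30·13 = 0 → R_y = 390/23.1 = 16.8831 ≈ 16.88 kip.
ΣF_y = 0: L_y + 16.8831 − 30 = 0 → L_y = 13.12 kip.
ΣF_x = 0: no horizontal applied forces, so L_x = 0.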